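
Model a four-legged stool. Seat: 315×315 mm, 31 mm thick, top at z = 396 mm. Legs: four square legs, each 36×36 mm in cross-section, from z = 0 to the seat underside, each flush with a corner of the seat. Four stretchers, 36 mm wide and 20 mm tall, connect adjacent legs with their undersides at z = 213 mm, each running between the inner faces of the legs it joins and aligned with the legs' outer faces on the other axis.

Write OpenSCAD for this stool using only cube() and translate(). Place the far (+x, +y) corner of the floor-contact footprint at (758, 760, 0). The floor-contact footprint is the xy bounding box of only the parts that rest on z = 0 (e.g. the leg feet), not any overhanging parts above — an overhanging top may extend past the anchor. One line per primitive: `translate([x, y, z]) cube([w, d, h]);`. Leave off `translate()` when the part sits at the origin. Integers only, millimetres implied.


translate([443, 445, 365]) cube([315, 315, 31]);
translate([443, 445, 0]) cube([36, 36, 365]);
translate([722, 445, 0]) cube([36, 36, 365]);
translate([443, 724, 0]) cube([36, 36, 365]);
translate([722, 724, 0]) cube([36, 36, 365]);
translate([479, 445, 213]) cube([243, 36, 20]);
translate([479, 724, 213]) cube([243, 36, 20]);
translate([443, 481, 213]) cube([36, 243, 20]);
translate([722, 481, 213]) cube([36, 243, 20]);


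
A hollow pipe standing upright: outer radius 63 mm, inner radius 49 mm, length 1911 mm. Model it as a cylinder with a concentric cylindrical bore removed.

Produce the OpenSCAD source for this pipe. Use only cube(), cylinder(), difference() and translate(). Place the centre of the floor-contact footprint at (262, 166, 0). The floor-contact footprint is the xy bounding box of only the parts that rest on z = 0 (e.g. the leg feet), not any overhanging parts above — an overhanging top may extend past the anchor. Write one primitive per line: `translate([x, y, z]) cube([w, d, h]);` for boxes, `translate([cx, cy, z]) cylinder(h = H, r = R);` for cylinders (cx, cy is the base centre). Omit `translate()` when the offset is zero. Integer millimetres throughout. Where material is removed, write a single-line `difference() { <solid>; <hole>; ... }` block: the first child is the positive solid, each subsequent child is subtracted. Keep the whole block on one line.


difference() { translate([262, 166, 0]) cylinder(h = 1911, r = 63); translate([262, 166, 0]) cylinder(h = 1911, r = 49); }


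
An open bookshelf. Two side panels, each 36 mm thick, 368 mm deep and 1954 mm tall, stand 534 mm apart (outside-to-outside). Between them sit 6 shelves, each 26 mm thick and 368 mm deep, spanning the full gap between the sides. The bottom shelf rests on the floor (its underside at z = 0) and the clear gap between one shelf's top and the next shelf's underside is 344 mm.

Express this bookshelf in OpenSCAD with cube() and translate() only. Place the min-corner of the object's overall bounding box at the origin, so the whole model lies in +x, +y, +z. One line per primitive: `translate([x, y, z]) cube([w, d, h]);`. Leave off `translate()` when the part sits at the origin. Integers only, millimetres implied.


cube([36, 368, 1954]);
translate([498, 0, 0]) cube([36, 368, 1954]);
translate([36, 0, 0]) cube([462, 368, 26]);
translate([36, 0, 370]) cube([462, 368, 26]);
translate([36, 0, 740]) cube([462, 368, 26]);
translate([36, 0, 1110]) cube([462, 368, 26]);
translate([36, 0, 1480]) cube([462, 368, 26]);
translate([36, 0, 1850]) cube([462, 368, 26]);


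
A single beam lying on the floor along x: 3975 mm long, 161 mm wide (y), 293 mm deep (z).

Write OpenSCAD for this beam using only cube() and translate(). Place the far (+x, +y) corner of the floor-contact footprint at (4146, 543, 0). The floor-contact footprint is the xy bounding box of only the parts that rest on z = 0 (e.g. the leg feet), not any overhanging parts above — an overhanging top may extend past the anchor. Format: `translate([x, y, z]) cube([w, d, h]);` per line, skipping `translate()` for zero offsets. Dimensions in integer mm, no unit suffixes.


translate([171, 382, 0]) cube([3975, 161, 293]);


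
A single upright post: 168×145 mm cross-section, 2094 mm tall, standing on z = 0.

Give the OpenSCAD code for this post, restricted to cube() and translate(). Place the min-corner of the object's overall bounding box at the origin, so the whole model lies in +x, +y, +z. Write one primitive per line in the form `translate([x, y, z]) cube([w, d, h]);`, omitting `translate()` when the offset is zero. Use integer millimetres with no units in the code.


cube([168, 145, 2094]);


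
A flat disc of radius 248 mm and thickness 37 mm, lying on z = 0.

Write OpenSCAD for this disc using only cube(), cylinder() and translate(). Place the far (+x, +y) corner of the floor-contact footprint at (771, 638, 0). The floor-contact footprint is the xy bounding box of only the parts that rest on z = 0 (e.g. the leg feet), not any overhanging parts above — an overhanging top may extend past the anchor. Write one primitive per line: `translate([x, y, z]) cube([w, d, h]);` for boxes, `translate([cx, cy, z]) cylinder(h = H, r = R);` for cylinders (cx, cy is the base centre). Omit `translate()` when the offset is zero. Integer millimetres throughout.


translate([523, 390, 0]) cylinder(h = 37, r = 248);


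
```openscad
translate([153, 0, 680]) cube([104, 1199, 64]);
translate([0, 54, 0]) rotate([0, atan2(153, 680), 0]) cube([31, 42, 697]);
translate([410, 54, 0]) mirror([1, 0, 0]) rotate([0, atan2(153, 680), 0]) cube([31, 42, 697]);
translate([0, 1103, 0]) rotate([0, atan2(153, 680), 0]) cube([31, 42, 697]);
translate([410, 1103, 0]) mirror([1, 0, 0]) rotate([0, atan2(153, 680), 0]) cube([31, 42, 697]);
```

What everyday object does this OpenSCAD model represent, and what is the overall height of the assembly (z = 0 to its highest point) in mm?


A sawhorse. The overall height is 744 mm.

A beam across two mirrored pairs of raked legs — a sawhorse. The beam's underside is at z = 680 (matching the legs' vertical rise in atan2(153, 680)) and the beam is 64 mm tall, so its top is at 680 + 64 = 744 mm. The raked legs top out at the beam's underside, so that is the highest point.


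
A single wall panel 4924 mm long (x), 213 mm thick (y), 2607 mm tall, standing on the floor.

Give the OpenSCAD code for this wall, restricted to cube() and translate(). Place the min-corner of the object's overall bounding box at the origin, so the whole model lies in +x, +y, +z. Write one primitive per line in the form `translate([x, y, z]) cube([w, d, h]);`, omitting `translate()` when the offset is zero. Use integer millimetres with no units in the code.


cube([4924, 213, 2607]);


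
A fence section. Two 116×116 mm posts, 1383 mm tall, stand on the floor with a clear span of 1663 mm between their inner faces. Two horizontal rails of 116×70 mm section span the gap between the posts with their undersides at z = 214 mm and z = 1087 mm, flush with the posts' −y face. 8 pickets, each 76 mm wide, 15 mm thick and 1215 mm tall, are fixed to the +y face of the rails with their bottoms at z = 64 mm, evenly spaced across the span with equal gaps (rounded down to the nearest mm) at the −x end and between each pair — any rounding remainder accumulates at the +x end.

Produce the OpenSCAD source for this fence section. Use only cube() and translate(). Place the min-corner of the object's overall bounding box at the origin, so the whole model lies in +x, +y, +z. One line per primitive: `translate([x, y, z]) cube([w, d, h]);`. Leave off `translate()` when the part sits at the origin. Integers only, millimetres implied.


cube([116, 116, 1383]);
translate([1779, 0, 0]) cube([116, 116, 1383]);
translate([116, 0, 214]) cube([1663, 116, 70]);
translate([116, 0, 1087]) cube([1663, 116, 70]);
translate([233, 116, 64]) cube([76, 15, 1215]);
translate([426, 116, 64]) cube([76, 15, 1215]);
translate([619, 116, 64]) cube([76, 15, 1215]);
translate([812, 116, 64]) cube([76, 15, 1215]);
translate([1005, 116, 64]) cube([76, 15, 1215]);
translate([1198, 116, 64]) cube([76, 15, 1215]);
translate([1391, 116, 64]) cube([76, 15, 1215]);
translate([1584, 116, 64]) cube([76, 15, 1215]);


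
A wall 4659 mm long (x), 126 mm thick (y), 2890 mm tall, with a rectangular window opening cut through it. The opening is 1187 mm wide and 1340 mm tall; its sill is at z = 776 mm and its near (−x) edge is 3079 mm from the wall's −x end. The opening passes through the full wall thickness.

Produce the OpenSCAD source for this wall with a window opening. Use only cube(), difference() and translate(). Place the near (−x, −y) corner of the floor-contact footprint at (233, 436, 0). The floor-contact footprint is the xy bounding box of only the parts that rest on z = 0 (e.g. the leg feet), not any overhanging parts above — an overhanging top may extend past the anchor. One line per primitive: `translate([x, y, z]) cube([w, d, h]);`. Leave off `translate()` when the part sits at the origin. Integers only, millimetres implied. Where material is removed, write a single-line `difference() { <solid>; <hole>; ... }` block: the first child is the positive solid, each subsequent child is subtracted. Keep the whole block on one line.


difference() { translate([233, 436, 0]) cube([4659, 126, 2890]); translate([3312, 436, 776]) cube([1187, 126, 1340]); }


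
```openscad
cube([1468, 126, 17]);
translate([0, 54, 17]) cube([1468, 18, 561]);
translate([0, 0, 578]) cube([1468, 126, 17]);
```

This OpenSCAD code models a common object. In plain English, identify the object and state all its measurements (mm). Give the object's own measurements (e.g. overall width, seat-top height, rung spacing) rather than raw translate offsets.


An I-beam lying along x, 1468 mm long. Overall section height 595 mm. Two flanges 126 mm wide (y) and 17 mm thick, one on the floor and one at the top; a web 18 mm thick runs between them, centred on the flange width.


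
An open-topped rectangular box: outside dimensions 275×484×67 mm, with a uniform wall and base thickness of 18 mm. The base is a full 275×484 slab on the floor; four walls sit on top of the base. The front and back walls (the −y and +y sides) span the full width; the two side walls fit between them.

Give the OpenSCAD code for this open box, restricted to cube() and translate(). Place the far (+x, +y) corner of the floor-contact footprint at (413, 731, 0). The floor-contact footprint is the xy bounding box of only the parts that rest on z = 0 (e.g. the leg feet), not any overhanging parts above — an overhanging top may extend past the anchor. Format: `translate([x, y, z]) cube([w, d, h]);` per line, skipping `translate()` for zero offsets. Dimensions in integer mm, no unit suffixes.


translate([138, 247, 0]) cube([275, 484, 18]);
translate([138, 247, 18]) cube([275, 18, 49]);
translate([138, 713, 18]) cube([275, 18, 49]);
translate([138, 265, 18]) cube([18, 448, 49]);
translate([395, 265, 18]) cube([18, 448, 49]);


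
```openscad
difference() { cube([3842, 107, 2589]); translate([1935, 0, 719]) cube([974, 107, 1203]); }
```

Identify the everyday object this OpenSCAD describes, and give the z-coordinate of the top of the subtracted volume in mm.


A wall with a window opening. The window head height is 1922 mm.

A wall with a rectangular opening subtracted — a window. Sill at z = 719, opening 1203 mm tall, so the head is at 719 + 1203 = 1922 mm.


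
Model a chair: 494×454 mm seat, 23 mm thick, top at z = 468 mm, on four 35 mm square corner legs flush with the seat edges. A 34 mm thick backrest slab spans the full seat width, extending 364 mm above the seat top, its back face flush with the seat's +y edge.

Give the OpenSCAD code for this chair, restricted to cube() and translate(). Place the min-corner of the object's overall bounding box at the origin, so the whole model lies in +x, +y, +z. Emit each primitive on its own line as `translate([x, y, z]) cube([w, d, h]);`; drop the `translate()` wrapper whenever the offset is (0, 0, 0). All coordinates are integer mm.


translate([0, 0, 445]) cube([494, 454, 23]);
cube([35, 35, 445]);
translate([459, 0, 0]) cube([35, 35, 445]);
translate([0, 419, 0]) cube([35, 35, 445]);
translate([459, 419, 0]) cube([35, 35, 445]);
translate([0, 420, 468]) cube([494, 34, 364]);


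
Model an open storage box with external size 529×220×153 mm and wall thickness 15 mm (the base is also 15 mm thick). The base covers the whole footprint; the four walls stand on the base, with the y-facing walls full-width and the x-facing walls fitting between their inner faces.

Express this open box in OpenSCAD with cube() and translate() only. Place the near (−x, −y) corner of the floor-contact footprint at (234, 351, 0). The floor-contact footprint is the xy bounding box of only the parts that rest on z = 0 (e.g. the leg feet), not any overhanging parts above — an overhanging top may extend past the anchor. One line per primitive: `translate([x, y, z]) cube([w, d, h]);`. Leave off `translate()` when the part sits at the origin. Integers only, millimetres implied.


translate([234, 351, 0]) cube([529, 220, 15]);
translate([234, 351, 15]) cube([529, 15, 138]);
translate([234, 556, 15]) cube([529, 15, 138]);
translate([234, 366, 15]) cube([15, 190, 138]);
translate([748, 366, 15]) cube([15, 190, 138]);


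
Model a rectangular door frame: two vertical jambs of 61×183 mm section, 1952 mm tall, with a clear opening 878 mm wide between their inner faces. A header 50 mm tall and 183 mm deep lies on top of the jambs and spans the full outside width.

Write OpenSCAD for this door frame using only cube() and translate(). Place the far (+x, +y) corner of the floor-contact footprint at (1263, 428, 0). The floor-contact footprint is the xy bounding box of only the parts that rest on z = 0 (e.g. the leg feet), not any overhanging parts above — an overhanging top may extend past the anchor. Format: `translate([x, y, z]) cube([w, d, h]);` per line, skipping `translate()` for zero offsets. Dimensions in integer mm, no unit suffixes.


translate([263, 245, 0]) cube([61, 183, 1952]);
translate([1202, 245, 0]) cube([61, 183, 1952]);
translate([263, 245, 1952]) cube([1000, 183, 50]);


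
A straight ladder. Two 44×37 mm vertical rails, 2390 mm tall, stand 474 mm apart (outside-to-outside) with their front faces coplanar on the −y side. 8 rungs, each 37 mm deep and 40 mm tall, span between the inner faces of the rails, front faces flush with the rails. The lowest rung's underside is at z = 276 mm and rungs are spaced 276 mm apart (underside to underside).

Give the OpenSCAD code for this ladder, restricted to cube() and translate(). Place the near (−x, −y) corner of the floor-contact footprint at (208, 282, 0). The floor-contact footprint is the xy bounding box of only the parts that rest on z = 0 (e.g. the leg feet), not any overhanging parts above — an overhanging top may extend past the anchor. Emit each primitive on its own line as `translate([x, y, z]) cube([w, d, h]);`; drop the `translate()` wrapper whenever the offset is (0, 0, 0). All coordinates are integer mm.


translate([208, 282, 0]) cube([44, 37, 2390]);
translate([638, 282, 0]) cube([44, 37, 2390]);
translate([252, 282, 276]) cube([386, 37, 40]);
translate([252, 282, 552]) cube([386, 37, 40]);
translate([252, 282, 828]) cube([386, 37, 40]);
translate([252, 282, 1104]) cube([386, 37, 40]);
translate([252, 282, 1380]) cube([386, 37, 40]);
translate([252, 282, 1656]) cube([386, 37, 40]);
translate([252, 282, 1932]) cube([386, 37, 40]);
translate([252, 282, 2208]) cube([386, 37, 40]);


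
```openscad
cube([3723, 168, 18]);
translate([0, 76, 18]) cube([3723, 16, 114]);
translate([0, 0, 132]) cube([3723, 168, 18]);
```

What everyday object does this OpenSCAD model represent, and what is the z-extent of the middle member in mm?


An I-beam. The web height is 114 mm.

Two wide flanges with a thin centred web — an I-beam. Overall 150 mm minus two 18 mm flanges gives a web of 150 − 2·18 = 114 mm.


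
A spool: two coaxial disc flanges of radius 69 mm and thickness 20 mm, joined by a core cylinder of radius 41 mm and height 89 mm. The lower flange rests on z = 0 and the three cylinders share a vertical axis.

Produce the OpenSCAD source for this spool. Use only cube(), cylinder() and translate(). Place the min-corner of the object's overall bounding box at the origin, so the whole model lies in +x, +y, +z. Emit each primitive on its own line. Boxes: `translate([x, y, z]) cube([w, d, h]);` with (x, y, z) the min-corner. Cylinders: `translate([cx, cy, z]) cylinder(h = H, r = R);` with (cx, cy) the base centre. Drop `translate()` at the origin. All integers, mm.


translate([69, 69, 0]) cylinder(h = 20, r = 69);
translate([69, 69, 20]) cylinder(h = 89, r = 41);
translate([69, 69, 109]) cylinder(h = 20, r = 69);


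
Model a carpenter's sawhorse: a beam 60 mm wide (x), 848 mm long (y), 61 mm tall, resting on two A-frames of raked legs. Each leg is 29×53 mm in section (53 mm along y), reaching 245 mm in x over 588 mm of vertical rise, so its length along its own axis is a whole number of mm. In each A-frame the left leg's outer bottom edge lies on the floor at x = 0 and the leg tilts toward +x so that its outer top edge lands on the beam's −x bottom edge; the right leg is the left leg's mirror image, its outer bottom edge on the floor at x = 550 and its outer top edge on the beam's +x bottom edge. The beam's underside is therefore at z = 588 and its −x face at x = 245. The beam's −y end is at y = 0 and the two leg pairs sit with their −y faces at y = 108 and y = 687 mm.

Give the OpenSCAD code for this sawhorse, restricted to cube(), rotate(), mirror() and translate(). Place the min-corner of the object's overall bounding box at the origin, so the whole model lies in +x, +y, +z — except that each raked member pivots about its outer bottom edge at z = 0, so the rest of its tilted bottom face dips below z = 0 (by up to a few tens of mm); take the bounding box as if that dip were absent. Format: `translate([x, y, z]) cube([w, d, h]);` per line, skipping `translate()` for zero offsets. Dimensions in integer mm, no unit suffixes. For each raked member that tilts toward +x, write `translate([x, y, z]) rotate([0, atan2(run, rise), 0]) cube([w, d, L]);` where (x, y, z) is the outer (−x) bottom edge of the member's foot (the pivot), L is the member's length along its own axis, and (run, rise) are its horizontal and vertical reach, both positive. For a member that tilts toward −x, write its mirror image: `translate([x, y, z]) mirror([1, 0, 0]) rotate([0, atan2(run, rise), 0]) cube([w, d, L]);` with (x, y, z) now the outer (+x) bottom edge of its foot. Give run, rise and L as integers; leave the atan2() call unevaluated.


// leg length = √(245² + 588²) = 637
// right-leg outer foot x = 2·245 + 60 = 550
// beam min-corner = (245, 0, 588)
translate([245, 0, 588]) cube([60, 848, 61]);
translate([0, 108, 0]) rotate([0, atan2(245, 588), 0]) cube([29, 53, 637]);
translate([550, 108, 0]) mirror([1, 0, 0]) rotate([0, atan2(245, 588), 0]) cube([29, 53, 637]);
translate([0, 687, 0]) rotate([0, atan2(245, 588), 0]) cube([29, 53, 637]);
translate([550, 687, 0]) mirror([1, 0, 0]) rotate([0, atan2(245, 588), 0]) cube([29, 53, 637]);


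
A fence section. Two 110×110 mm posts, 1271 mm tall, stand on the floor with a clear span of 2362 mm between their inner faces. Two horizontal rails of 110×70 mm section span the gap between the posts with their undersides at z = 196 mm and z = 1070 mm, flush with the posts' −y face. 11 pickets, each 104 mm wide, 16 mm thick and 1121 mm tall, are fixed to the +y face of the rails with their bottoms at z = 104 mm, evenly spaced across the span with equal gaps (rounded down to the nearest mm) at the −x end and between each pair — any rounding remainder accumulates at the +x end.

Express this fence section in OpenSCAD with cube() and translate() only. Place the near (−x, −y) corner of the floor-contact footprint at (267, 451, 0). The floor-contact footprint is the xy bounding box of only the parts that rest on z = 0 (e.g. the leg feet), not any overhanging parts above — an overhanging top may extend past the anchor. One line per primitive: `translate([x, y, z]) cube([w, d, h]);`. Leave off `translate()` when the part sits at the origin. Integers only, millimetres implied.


translate([267, 451, 0]) cube([110, 110, 1271]);
translate([2739, 451, 0]) cube([110, 110, 1271]);
translate([377, 451, 196]) cube([2362, 110, 70]);
translate([377, 451, 1070]) cube([2362, 110, 70]);
translate([478, 561, 104]) cube([104, 16, 1121]);
translate([683, 561, 104]) cube([104, 16, 1121]);
translate([888, 561, 104]) cube([104, 16, 1121]);
translate([1093, 561, 104]) cube([104, 16, 1121]);
translate([1298, 561, 104]) cube([104, 16, 1121]);
translate([1503, 561, 104]) cube([104, 16, 1121]);
translate([1708, 561, 104]) cube([104, 16, 1121]);
translate([1913, 561, 104]) cube([104, 16, 1121]);
translate([2118, 561, 104]) cube([104, 16, 1121]);
translate([2323, 561, 104]) cube([104, 16, 1121]);
translate([2528, 561, 104]) cube([104, 16, 1121]);


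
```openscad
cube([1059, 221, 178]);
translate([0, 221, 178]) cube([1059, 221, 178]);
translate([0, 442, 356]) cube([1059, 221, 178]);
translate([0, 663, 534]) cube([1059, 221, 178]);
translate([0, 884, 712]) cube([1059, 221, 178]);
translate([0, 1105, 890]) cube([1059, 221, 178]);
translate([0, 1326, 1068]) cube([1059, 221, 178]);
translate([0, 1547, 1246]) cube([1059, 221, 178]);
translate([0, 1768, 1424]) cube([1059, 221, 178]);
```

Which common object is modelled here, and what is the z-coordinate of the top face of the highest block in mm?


A staircase. The total rise is 1602 mm.

9 identical blocks, each offset up and back from the previous — a staircase. Each step is 178 mm tall and there are 9 of them, so the total rise is 9 × 178 = 1602 mm.


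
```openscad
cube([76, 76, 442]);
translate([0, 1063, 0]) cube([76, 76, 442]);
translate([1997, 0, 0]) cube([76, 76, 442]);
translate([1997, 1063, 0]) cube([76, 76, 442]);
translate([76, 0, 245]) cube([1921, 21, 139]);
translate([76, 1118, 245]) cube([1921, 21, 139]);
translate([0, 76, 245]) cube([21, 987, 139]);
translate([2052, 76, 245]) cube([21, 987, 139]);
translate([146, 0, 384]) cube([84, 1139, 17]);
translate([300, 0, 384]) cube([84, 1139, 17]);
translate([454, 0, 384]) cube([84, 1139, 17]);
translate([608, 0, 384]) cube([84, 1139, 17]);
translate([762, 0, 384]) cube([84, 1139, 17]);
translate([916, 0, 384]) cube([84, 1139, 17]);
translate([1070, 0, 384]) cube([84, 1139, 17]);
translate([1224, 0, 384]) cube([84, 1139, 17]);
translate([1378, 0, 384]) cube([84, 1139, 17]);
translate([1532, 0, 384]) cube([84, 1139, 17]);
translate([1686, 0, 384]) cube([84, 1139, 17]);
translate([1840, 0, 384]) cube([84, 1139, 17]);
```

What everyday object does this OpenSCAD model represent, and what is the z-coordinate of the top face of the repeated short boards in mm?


A bed frame. The slat-top height is 401 mm.

Four posts, four rails, and a row of slats — a bed frame. Slats sit on the rails at z = 245 + 139 = 384; with slat thickness 17, the top is 401 mm.


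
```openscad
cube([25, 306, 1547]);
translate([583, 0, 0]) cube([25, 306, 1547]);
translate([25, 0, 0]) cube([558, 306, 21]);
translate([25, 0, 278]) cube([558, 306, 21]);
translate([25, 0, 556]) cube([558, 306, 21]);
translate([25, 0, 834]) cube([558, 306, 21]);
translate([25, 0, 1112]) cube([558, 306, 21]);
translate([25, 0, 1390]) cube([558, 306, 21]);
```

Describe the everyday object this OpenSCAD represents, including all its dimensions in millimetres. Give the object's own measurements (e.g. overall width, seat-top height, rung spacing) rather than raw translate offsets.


An open bookshelf. Two side panels, each 25 mm thick, 306 mm deep and 1547 mm tall, stand 608 mm apart (outside-to-outside). Between them sit 6 shelves, each 21 mm thick and 306 mm deep, spanning the full gap between the sides. The bottom shelf rests on the floor (its underside at z = 0) and the clear gap between one shelf's top and the next shelf's underside is 257 mm.


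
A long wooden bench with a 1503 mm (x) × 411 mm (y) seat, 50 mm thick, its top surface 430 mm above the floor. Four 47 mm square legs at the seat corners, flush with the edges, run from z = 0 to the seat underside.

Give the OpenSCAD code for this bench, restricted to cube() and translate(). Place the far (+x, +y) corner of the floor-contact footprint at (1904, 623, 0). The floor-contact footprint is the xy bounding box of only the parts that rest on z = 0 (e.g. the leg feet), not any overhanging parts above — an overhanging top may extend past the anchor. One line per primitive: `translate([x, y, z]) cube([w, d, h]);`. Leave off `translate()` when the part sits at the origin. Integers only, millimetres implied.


translate([401, 212, 380]) cube([1503, 411, 50]);
translate([401, 212, 0]) cube([47, 47, 380]);
translate([401, 576, 0]) cube([47, 47, 380]);
translate([1857, 212, 0]) cube([47, 47, 380]);
translate([1857, 576, 0]) cube([47, 47, 380]);


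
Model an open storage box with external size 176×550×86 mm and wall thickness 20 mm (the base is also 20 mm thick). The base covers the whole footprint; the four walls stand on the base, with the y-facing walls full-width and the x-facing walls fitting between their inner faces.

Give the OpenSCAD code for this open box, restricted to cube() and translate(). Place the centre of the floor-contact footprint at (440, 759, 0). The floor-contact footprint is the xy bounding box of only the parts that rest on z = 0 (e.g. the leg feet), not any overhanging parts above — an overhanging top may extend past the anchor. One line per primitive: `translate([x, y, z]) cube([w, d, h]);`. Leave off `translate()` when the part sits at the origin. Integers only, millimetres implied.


translate([352, 484, 0]) cube([176, 550, 20]);
translate([352, 484, 20]) cube([176, 20, 66]);
translate([352, 1014, 20]) cube([176, 20, 66]);
translate([352, 504, 20]) cube([20, 510, 66]);
translate([508, 504, 20]) cube([20, 510, 66]);


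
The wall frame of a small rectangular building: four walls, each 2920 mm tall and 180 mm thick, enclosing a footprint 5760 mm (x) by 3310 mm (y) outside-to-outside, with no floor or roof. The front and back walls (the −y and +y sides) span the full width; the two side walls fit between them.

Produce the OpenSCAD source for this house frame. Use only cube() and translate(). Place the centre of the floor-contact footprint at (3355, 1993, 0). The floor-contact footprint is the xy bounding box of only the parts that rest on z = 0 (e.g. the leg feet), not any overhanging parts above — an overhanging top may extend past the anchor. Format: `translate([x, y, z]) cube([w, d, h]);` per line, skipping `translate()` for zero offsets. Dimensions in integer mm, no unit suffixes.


translate([475, 338, 0]) cube([5760, 180, 2920]);
translate([475, 3468, 0]) cube([5760, 180, 2920]);
translate([475, 518, 0]) cube([180, 2950, 2920]);
translate([6055, 518, 0]) cube([180, 2950, 2920]);


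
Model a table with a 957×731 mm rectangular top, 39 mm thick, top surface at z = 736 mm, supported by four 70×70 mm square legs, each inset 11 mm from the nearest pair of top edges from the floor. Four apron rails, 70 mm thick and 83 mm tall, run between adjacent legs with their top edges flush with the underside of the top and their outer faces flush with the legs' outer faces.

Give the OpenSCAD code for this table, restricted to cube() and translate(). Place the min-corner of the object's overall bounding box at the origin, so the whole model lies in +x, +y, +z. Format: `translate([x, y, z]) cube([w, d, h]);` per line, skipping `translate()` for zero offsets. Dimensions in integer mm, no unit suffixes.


translate([0, 0, 697]) cube([957, 731, 39]);
translate([11, 11, 0]) cube([70, 70, 697]);
translate([876, 11, 0]) cube([70, 70, 697]);
translate([11, 650, 0]) cube([70, 70, 697]);
translate([876, 650, 0]) cube([70, 70, 697]);
translate([81, 11, 614]) cube([795, 70, 83]);
translate([81, 650, 614]) cube([795, 70, 83]);
translate([11, 81, 614]) cube([70, 569, 83]);
translate([876, 81, 614]) cube([70, 569, 83]);


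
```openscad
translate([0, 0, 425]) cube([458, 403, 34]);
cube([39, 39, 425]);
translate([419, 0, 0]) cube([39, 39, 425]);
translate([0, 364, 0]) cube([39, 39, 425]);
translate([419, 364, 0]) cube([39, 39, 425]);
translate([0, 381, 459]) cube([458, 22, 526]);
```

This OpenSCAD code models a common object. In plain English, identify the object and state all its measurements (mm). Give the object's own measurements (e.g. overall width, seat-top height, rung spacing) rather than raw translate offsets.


A chair. The seat is a 458×403×34 mm slab with its top at z = 459 mm, on four 39×39 mm corner legs (flush with the seat edges, standing on z = 0). A flat backrest 22 mm thick, 526 mm tall, spans the full seat width and rises from the seat top along its +y edge, rear face flush with the rear of the seat.


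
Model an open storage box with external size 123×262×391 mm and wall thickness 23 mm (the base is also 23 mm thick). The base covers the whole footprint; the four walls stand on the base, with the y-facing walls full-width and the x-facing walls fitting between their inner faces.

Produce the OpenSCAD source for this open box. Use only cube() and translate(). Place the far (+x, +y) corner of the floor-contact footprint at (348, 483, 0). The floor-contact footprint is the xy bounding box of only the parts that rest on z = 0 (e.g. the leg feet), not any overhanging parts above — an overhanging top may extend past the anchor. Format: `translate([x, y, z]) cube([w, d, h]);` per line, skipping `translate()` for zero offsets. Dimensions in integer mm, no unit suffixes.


translate([225, 221, 0]) cube([123, 262, 23]);
translate([225, 221, 23]) cube([123, 23, 368]);
translate([225, 460, 23]) cube([123, 23, 368]);
translate([225, 244, 23]) cube([23, 216, 368]);
translate([325, 244, 23]) cube([23, 216, 368]);


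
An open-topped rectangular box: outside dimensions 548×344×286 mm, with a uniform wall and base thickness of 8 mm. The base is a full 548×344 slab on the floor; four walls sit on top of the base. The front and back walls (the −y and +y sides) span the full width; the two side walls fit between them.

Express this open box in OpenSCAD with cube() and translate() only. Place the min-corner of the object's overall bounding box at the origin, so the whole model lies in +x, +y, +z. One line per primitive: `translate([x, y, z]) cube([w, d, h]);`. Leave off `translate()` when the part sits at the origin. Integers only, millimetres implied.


cube([548, 344, 8]);
translate([0, 0, 8]) cube([548, 8, 278]);
translate([0, 336, 8]) cube([548, 8, 278]);
translate([0, 8, 8]) cube([8, 328, 278]);
translate([540, 8, 8]) cube([8, 328, 278]);


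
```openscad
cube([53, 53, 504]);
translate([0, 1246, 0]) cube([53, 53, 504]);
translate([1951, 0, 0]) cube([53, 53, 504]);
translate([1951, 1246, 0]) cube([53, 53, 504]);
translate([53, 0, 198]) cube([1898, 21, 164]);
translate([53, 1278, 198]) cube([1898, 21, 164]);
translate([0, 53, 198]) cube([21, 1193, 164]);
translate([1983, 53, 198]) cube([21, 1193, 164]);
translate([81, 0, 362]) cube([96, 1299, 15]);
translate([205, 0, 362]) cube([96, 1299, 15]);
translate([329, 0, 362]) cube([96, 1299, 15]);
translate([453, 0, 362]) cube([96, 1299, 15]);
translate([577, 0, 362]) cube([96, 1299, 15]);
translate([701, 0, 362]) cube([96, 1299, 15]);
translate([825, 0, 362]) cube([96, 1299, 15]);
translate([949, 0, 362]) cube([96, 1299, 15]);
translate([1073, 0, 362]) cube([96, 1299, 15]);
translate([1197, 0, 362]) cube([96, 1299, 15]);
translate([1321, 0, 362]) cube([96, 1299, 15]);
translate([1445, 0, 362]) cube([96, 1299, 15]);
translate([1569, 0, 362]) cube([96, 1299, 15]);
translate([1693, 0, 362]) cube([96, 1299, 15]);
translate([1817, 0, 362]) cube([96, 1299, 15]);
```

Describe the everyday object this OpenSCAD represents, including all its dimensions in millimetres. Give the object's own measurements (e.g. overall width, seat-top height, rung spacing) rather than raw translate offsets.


A bed frame 2004 mm long (x) by 1299 mm wide (y). Four 53×53 mm corner posts, 504 mm tall, at the corners of the footprint. Four rails of 21 mm thickness and 164 mm height run between adjacent posts with their undersides at z = 198 mm, their outer faces flush with the outside of the frame (the two x-running rails run between the posts' inner faces; the two y-running rails run between the posts' inner faces). 15 slats, each 96 mm wide (x) and 15 mm thick, lie across the top of the two x-running rails, running the full 1299 mm width of the frame in y; along x they sit between the end posts with a 28 mm gap after the −x posts and between neighbouring slats, leaving 38 mm before the +x posts.


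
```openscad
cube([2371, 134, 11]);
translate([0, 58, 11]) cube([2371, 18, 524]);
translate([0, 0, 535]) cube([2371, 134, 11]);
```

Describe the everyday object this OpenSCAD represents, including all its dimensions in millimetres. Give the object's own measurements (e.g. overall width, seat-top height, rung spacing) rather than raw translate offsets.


An I-beam lying along x, 2371 mm long. Overall section height 546 mm. Two flanges 134 mm wide (y) and 11 mm thick, one on the floor and one at the top; a web 18 mm thick runs between them, centred on the flange width.


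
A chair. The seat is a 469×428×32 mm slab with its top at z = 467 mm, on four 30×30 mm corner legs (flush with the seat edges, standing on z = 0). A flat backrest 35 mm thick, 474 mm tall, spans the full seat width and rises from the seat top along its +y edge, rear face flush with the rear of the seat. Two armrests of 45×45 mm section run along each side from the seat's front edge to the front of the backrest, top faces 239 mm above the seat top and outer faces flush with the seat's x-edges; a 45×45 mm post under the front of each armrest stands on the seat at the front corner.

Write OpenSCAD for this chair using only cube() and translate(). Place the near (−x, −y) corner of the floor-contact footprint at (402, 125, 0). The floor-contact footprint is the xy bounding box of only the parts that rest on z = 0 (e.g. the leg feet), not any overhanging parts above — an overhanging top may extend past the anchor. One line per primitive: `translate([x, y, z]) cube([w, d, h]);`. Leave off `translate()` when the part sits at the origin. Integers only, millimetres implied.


translate([402, 125, 435]) cube([469, 428, 32]);
translate([402, 125, 0]) cube([30, 30, 435]);
translate([841, 125, 0]) cube([30, 30, 435]);
translate([402, 523, 0]) cube([30, 30, 435]);
translate([841, 523, 0]) cube([30, 30, 435]);
translate([402, 518, 467]) cube([469, 35, 474]);
translate([402, 125, 661]) cube([45, 393, 45]);
translate([826, 125, 661]) cube([45, 393, 45]);
translate([402, 125, 467]) cube([45, 45, 194]);
translate([826, 125, 467]) cube([45, 45, 194]);


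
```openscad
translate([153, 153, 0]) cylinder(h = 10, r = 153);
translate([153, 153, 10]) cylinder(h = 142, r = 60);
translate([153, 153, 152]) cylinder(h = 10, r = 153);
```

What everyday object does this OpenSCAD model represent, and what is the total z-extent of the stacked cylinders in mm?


A spool. The overall height is 162 mm.

Three coaxial cylinders, large–small–large — a spool. Two 10 mm flanges and a 142 mm core give 10 + 142 + 10 = 162 mm.


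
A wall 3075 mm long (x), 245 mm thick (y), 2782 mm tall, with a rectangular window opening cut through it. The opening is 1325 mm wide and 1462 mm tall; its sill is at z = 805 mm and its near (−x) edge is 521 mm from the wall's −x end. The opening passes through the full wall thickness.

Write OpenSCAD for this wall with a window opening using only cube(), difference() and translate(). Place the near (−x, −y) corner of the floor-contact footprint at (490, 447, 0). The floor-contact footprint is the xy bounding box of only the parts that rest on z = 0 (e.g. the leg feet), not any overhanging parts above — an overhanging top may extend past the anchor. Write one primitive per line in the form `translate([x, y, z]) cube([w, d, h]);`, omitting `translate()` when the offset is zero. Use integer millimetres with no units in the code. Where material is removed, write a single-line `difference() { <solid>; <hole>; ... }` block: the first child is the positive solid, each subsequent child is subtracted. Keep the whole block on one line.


difference() { translate([490, 447, 0]) cube([3075, 245, 2782]); translate([1011, 447, 805]) cube([1325, 245, 1462]); }


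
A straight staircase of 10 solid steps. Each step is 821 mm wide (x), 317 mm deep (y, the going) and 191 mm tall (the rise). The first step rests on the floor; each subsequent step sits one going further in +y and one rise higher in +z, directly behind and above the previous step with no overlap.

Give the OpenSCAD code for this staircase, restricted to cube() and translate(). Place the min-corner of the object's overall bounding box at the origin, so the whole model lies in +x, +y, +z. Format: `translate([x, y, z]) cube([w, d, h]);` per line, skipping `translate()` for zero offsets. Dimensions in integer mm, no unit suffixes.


cube([821, 317, 191]);
translate([0, 317, 191]) cube([821, 317, 191]);
translate([0, 634, 382]) cube([821, 317, 191]);
translate([0, 951, 573]) cube([821, 317, 191]);
translate([0, 1268, 764]) cube([821, 317, 191]);
translate([0, 1585, 955]) cube([821, 317, 191]);
translate([0, 1902, 1146]) cube([821, 317, 191]);
translate([0, 2219, 1337]) cube([821, 317, 191]);
translate([0, 2536, 1528]) cube([821, 317, 191]);
translate([0, 2853, 1719]) cube([821, 317, 191]);


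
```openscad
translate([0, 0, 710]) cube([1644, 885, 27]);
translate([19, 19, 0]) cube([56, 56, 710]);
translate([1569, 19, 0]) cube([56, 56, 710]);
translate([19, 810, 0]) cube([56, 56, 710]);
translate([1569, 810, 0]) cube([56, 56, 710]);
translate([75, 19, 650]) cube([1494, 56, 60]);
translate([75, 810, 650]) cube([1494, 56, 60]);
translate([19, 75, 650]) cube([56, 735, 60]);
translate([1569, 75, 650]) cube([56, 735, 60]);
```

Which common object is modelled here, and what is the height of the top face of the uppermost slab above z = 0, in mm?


A table. The table height is 737 mm.

A 1644×885×27 slab sits at z = 710 on four 56 mm square posts — a table. The top surface is at 710 + 27 = 737 mm.


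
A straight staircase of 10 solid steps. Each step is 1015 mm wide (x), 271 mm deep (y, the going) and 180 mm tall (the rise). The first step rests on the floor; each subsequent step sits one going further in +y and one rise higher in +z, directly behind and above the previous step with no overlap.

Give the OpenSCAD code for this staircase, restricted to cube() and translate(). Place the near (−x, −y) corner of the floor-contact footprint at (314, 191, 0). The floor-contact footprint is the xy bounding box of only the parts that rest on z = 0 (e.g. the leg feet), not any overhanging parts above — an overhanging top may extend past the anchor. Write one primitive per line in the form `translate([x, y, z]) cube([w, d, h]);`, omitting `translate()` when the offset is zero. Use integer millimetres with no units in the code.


translate([314, 191, 0]) cube([1015, 271, 180]);
translate([314, 462, 180]) cube([1015, 271, 180]);
translate([314, 733, 360]) cube([1015, 271, 180]);
translate([314, 1004, 540]) cube([1015, 271, 180]);
translate([314, 1275, 720]) cube([1015, 271, 180]);
translate([314, 1546, 900]) cube([1015, 271, 180]);
translate([314, 1817, 1080]) cube([1015, 271, 180]);
translate([314, 2088, 1260]) cube([1015, 271, 180]);
translate([314, 2359, 1440]) cube([1015, 271, 180]);
translate([314, 2630, 1620]) cube([1015, 271, 180]);


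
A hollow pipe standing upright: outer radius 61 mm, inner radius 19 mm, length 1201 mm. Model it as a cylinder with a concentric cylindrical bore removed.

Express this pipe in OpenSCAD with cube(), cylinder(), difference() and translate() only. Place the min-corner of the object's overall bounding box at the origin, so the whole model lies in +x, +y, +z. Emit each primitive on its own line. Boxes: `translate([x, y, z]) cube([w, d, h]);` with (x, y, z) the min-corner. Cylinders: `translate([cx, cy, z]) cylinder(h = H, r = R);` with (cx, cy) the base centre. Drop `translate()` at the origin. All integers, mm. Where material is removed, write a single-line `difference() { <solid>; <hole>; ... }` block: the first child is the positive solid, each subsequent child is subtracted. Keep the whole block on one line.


difference() { translate([61, 61, 0]) cylinder(h = 1201, r = 61); translate([61, 61, 0]) cylinder(h = 1201, r = 19); }
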